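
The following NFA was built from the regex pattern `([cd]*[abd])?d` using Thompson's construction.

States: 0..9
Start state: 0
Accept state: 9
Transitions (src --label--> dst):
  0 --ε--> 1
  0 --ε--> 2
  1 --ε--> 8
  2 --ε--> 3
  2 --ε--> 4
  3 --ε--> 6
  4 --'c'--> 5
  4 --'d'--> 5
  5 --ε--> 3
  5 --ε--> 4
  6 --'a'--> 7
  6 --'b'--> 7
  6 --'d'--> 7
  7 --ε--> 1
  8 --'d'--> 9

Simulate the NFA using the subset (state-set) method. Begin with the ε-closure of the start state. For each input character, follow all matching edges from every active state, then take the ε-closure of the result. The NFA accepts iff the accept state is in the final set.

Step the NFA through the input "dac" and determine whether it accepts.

S₀ = ε-closure({0}) = {0,1,2,3,4,6,8}
'd' @ 1: {1,3,4,5,6,7,8,9}  (accept∈set)
'a' @ 2: {1,7,8}
'c' @ 3: {}  — state set empty
end set {} — state 9 not in

Answer: REJECT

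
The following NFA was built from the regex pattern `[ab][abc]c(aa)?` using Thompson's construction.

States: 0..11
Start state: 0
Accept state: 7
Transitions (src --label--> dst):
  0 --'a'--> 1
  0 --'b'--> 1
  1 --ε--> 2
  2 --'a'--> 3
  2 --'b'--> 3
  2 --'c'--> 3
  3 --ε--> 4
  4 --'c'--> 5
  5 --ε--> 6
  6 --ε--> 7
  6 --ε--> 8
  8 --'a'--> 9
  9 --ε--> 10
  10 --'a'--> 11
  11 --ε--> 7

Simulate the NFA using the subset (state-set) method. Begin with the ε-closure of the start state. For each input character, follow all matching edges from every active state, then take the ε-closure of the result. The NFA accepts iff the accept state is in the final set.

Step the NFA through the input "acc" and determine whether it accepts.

S₀ = ε-closure({0}) = {0}
'a' @ 1: {1,2}
'c' @ 2: {3,4}
'c' @ 3: {5,6,7,8}  [accepting]
end set {5,6,7,8} — state 7 in

Answer: ACCEPT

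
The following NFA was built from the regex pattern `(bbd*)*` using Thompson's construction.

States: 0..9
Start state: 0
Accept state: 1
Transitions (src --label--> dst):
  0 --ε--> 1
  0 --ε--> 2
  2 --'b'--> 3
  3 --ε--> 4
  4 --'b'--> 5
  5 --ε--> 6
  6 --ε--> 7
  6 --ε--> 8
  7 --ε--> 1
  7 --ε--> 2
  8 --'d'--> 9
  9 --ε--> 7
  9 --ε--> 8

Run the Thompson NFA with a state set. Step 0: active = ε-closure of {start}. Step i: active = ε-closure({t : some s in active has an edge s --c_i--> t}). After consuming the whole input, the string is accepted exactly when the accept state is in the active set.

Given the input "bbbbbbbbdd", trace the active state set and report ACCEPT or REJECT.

start: ε-closure({0}) = {0,1,2}
'b' @ 1: {3,4}
'b' @ 2: {1,2,5,6,7,8}  (accept∈set)
'b' @ 3: {3,4}
'b' @ 4: {1,2,5,6,7,8}  (accept∈set)
'b' @ 5: {3,4}
'b' @ 6: {1,2,5,6,7,8}  (accept∈set)
'b' @ 7: {3,4}
'b' @ 8: {1,2,5,6,7,8}  (accept∈set)
'd' @ 9: {1,2,7,8,9}  (accept∈set)
'd' @ 10: {1,2,7,8,9}  (accept∈set)
after full input: {1,2,7,8,9}  (accept=1 in)

Answer: ACCEPT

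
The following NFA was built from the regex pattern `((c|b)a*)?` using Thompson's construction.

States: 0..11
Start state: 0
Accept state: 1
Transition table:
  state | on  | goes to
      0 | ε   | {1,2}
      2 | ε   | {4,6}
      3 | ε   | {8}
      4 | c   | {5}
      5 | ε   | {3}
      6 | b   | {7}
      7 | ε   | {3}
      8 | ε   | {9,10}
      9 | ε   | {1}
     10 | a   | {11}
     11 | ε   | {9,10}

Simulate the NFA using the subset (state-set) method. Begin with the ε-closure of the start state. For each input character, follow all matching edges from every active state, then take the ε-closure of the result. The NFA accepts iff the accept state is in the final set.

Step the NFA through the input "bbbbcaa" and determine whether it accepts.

initial (ε-close {0}): {0,1,2,4,6}
'b' @ 1: {1,3,7,8,9,10}  [accepting]
'b' @ 2: {}  — state set empty
rest 'bbcaa' ignored (set empty)
end set {} — state 1 not in

Answer: REJECT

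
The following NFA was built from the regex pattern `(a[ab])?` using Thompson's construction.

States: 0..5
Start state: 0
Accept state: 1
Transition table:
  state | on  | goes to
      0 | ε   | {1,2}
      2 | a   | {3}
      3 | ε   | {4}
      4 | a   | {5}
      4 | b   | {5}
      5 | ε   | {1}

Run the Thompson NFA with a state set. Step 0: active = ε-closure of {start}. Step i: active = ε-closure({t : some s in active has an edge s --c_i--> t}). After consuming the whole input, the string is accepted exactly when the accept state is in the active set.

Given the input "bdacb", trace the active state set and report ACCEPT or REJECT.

Answer: REJECT

Derivation:
S₀ = ε-closure({0}) = {0,1,2}
'b' @ 1: {}  — state set empty
rest 'dacb' ignored (set empty)
after full input: {}  (accept=1 not in)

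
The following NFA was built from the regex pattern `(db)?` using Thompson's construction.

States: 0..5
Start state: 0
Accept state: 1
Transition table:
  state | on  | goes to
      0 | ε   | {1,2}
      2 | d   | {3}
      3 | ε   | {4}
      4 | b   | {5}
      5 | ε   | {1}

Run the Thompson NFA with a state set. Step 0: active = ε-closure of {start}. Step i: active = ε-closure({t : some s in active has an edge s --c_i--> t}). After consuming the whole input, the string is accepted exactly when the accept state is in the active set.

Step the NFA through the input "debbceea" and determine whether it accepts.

Answer: REJECT

Derivation:
S₀ = ε-closure({0}) = {0,1,2}
'd' @ 1: {3,4}
'e' @ 2: {}  — dead — no transitions
rest 'bbceea' ignored (set empty)
after full input: {}  (accept=1 not in)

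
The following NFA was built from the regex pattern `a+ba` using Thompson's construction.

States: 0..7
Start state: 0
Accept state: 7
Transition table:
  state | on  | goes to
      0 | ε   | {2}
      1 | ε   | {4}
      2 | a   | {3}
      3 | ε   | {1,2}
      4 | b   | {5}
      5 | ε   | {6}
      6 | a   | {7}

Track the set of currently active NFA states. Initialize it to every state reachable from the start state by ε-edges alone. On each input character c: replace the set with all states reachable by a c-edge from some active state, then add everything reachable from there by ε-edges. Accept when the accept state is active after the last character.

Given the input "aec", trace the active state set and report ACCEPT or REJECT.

initial (ε-close {0}): {0,2}
'a' @ 1: {1,2,3,4}
'e' @ 2: {}  — dead — no transitions
rest 'c' ignored (set empty)
final: {}; accept 7 not in set

Answer: REJECT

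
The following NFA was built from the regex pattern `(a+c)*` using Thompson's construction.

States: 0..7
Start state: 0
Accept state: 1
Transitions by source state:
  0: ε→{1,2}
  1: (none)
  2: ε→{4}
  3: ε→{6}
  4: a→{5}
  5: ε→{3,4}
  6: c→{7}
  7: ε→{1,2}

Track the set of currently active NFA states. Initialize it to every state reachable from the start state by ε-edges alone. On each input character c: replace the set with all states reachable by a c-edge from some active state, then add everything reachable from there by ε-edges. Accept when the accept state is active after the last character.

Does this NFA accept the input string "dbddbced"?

start: ε-closure({0}) = {0,1,2,4}
'd' @ 1: {}  — state set empty
rest 'bddbced' ignored (set empty)
after full input: {}  (accept=1 not in)

Answer: REJECT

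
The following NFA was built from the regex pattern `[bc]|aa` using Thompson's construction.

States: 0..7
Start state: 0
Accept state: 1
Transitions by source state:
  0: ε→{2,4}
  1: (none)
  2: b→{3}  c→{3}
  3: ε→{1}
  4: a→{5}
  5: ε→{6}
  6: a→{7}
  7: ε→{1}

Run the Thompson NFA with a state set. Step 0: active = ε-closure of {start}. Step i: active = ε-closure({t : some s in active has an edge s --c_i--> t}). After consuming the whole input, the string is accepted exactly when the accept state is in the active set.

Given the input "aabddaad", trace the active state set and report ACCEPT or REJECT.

Answer: REJECT

Steps:
initial (ε-close {0}): {0,2,4}
'a' @ 1: {5,6}
'a' @ 2: {1,7}  ✓accept
'b' @ 3: {}  — dead — no transitions
rest 'ddaad' ignored (set empty)
final: {}; accept 1 not in set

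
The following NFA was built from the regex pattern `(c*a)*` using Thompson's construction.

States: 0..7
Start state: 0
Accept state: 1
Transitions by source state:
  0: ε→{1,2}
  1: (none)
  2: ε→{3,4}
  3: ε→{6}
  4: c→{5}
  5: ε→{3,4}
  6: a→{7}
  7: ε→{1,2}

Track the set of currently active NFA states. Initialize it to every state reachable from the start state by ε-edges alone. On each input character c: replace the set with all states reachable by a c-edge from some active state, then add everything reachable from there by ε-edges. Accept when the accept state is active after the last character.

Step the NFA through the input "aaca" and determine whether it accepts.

Answer: ACCEPT

Trace:
S₀ = ε-closure({0}) = {0,1,2,3,4,6}
'a' @ 1: {1,2,3,4,6,7}  [accepting]
'a' @ 2: {1,2,3,4,6,7}  [accepting]
'c' @ 3: {3,4,5,6}
'a' @ 4: {1,2,3,4,6,7}  [accepting]
final: {1,2,3,4,6,7}; accept 1 in set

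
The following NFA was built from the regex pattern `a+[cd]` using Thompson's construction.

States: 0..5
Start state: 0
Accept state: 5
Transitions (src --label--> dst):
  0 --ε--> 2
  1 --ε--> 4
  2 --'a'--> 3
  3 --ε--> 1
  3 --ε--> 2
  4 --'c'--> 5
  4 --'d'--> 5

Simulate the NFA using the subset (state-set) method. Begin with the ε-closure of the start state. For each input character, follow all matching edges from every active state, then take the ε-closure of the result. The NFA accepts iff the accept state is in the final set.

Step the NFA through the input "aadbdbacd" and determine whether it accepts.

start: ε-closure({0}) = {0,2}
'a' @ 1: {1,2,3,4}
'a' @ 2: {1,2,3,4}
'd' @ 3: {5}  [accepting]
'b' @ 4: {}  — no active states
rest 'dbacd' ignored (set empty)
after full input: {}  (accept=5 not in)

Answer: REJECT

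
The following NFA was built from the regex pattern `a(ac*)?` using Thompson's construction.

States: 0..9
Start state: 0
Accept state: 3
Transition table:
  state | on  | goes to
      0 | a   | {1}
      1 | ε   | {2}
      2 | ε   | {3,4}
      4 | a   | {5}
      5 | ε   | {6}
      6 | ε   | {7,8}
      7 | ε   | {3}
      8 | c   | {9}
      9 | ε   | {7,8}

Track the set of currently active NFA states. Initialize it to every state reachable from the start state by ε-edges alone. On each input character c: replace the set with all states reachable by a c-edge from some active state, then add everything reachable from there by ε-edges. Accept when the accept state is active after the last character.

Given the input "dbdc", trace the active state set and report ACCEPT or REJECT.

start: ε-closure({0}) = {0}
'd' @ 1: {}  — state set empty
rest 'bdc' ignored (set empty)
after full input: {}  (accept=3 not in)

Answer: REJECT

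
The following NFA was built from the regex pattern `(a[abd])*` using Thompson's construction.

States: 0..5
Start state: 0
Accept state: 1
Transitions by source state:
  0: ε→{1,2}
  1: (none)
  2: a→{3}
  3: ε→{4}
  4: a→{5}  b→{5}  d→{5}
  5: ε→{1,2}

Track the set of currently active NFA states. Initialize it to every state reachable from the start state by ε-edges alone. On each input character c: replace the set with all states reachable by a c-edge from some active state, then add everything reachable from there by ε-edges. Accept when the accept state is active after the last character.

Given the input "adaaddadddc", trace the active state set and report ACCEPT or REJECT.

start: ε-closure({0}) = {0,1,2}
'a' @ 1: {3,4}
'd' @ 2: {1,2,5}  (accept∈set)
'a' @ 3: {3,4}
'a' @ 4: {1,2,5}  (accept∈set)
'd' @ 5: {}  — dead — no transitions
rest 'dadddc' ignored (set empty)
end set {} — state 1 not in

Answer: REJECT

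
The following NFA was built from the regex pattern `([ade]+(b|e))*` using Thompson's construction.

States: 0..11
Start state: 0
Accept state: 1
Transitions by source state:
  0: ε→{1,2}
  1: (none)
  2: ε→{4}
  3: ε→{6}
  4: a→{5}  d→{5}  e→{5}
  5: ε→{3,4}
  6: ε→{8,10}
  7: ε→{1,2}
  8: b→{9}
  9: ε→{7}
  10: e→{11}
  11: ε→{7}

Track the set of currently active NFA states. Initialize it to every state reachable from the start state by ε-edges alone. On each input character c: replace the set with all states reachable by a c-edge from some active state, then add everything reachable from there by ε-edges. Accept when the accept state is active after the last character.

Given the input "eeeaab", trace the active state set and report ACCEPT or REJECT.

start: ε-closure({0}) = {0,1,2,4}
'e' @ 1: {3,4,5,6,8,10}
'e' @ 2: {1,2,3,4,5,6,7,8,10,11}  ✓accept
'e' @ 3: {1,2,3,4,5,6,7,8,10,11}  ✓accept
'a' @ 4: {3,4,5,6,8,10}
'a' @ 5: {3,4,5,6,8,10}
'b' @ 6: {1,2,4,7,9}  ✓accept
end set {1,2,4,7,9} — state 1 in

Answer: ACCEPT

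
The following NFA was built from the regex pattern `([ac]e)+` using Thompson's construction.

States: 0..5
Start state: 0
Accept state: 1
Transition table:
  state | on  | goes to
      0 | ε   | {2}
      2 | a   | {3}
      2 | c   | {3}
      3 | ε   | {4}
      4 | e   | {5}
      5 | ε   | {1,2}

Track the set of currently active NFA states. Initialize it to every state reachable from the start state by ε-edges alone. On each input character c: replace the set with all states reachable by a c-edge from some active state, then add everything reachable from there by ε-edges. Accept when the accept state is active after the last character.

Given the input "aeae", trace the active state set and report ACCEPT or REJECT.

Answer: ACCEPT

Derivation:
start: ε-closure({0}) = {0,2}
'a' @ 1: {3,4}
'e' @ 2: {1,2,5}  ✓accept
'a' @ 3: {3,4}
'e' @ 4: {1,2,5}  ✓accept
final: {1,2,5}; accept 1 in set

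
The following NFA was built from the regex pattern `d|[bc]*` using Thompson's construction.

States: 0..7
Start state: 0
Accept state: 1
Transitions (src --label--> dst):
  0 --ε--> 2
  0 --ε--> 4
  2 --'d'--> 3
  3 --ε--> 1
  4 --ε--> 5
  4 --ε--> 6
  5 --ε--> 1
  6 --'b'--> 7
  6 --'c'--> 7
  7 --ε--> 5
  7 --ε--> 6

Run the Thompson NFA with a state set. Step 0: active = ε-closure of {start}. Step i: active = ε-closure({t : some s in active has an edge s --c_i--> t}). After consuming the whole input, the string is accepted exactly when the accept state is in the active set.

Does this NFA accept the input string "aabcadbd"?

S₀ = ε-closure({0}) = {0,1,2,4,5,6}
'a' @ 1: {}  — no active states
rest 'abcadbd' ignored (set empty)
final: {}; accept 1 not in set

Answer: REJECT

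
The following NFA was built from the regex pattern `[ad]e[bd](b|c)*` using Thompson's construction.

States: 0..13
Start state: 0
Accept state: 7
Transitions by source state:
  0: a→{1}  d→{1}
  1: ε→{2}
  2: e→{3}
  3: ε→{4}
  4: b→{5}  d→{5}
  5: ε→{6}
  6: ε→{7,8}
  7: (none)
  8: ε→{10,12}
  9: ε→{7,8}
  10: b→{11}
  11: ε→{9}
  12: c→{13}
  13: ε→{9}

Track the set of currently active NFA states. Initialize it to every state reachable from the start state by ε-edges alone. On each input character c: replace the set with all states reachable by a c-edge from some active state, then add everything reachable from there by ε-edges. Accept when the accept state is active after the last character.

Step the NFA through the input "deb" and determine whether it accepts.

Answer: ACCEPT

Trace:
start: ε-closure({0}) = {0}
'd' @ 1: {1,2}
'e' @ 2: {3,4}
'b' @ 3: {5,6,7,8,10,12}  [accepting]
after full input: {5,6,7,8,10,12}  (accept=7 in)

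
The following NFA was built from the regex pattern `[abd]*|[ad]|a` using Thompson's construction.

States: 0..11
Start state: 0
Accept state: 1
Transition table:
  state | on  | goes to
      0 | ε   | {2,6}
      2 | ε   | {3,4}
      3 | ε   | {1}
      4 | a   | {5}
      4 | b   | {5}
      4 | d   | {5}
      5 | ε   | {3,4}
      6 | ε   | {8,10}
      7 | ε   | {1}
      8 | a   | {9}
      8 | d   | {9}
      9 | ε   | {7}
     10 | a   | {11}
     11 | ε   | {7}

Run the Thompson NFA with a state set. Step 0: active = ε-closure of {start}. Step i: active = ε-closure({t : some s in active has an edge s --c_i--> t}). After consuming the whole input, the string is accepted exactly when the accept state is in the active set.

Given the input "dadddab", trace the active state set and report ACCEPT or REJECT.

start: ε-closure({0}) = {0,1,2,3,4,6,8,10}
'd' @ 1: {1,3,4,5,7,9}  [accepting]
'a' @ 2: {1,3,4,5}  [accepting]
'd' @ 3: {1,3,4,5}  [accepting]
'd' @ 4: {1,3,4,5}  [accepting]
'd' @ 5: {1,3,4,5}  [accepting]
'a' @ 6: {1,3,4,5}  [accepting]
'b' @ 7: {1,3,4,5}  [accepting]
after full input: {1,3,4,5}  (accept=1 in)

Answer: ACCEPT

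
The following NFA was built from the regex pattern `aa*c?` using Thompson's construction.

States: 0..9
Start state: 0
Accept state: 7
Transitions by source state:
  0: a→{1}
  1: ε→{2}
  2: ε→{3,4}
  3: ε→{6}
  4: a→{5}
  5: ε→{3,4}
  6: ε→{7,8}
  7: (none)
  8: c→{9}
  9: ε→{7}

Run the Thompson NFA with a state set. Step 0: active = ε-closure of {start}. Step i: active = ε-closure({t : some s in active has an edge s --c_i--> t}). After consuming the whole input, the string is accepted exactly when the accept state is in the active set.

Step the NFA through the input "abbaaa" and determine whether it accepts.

initial (ε-close {0}): {0}
'a' @ 1: {1,2,3,4,6,7,8}  [accepting]
'b' @ 2: {}  — dead — no transitions
rest 'baaa' ignored (set empty)
end set {} — state 7 not in

Answer: REJECT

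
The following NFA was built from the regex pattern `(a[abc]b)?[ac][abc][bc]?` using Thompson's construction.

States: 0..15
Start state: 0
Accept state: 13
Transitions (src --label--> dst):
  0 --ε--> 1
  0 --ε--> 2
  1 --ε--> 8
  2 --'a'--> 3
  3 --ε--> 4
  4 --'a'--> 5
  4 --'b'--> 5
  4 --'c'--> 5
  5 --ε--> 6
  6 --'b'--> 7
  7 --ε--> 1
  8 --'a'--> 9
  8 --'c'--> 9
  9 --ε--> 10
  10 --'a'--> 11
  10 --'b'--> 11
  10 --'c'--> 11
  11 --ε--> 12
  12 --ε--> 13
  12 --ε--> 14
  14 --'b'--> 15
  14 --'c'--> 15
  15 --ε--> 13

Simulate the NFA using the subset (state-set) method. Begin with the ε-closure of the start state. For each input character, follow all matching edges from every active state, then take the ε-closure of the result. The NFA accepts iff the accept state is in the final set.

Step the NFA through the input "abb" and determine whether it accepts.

Answer: ACCEPT

Derivation:
initial (ε-close {0}): {0,1,2,8}
'a' @ 1: {3,4,9,10}
'b' @ 2: {5,6,11,12,13,14}  [accepting]
'b' @ 3: {1,7,8,13,15}  [accepting]
final: {1,7,8,13,15}; accept 13 in set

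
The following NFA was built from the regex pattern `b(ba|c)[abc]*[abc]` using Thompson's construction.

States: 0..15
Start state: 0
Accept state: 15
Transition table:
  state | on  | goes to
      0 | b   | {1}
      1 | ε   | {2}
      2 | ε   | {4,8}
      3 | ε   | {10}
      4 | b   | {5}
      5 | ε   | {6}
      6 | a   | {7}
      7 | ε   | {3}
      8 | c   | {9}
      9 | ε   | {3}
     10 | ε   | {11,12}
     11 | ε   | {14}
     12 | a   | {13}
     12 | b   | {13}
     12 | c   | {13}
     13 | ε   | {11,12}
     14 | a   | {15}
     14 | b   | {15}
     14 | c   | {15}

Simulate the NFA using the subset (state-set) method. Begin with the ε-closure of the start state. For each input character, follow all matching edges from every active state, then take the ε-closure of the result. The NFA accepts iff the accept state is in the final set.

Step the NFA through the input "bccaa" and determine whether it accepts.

Answer: ACCEPT

Trace:
start: ε-closure({0}) = {0}
'b' @ 1: {1,2,4,8}
'c' @ 2: {3,9,10,11,12,14}
'c' @ 3: {11,12,13,14,15}  (accept∈set)
'a' @ 4: {11,12,13,14,15}  (accept∈set)
'a' @ 5: {11,12,13,14,15}  (accept∈set)
after full input: {11,12,13,14,15}  (accept=15 in)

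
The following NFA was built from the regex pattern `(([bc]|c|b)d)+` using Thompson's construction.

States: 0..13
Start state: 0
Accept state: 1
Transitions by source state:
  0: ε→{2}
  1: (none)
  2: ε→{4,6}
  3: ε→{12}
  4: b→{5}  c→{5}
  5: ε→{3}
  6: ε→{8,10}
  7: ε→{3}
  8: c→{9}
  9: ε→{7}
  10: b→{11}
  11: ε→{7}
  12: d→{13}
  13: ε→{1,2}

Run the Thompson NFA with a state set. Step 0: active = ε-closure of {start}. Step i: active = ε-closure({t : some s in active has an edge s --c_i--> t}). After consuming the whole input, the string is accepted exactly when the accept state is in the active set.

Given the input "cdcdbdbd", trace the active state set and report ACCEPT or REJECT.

start: ε-closure({0}) = {0,2,4,6,8,10}
'c' @ 1: {3,5,7,9,12}
'd' @ 2: {1,2,4,6,8,10,13}  (accept∈set)
'c' @ 3: {3,5,7,9,12}
'd' @ 4: {1,2,4,6,8,10,13}  (accept∈set)
'b' @ 5: {3,5,7,11,12}
'd' @ 6: {1,2,4,6,8,10,13}  (accept∈set)
'b' @ 7: {3,5,7,11,12}
'd' @ 8: {1,2,4,6,8,10,13}  (accept∈set)
final: {1,2,4,6,8,10,13}; accept 1 in set

Answer: ACCEPT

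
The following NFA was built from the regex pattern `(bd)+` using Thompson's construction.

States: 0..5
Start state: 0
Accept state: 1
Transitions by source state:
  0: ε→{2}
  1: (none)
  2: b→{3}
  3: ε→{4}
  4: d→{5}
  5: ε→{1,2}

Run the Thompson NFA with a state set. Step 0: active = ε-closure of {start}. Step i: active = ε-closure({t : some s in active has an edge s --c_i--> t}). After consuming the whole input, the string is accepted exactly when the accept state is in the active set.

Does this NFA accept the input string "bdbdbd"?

Answer: ACCEPT

Derivation:
initial (ε-close {0}): {0,2}
'b' @ 1: {3,4}
'd' @ 2: {1,2,5}  (accept∈set)
'b' @ 3: {3,4}
'd' @ 4: {1,2,5}  (accept∈set)
'b' @ 5: {3,4}
'd' @ 6: {1,2,5}  (accept∈set)
final: {1,2,5}; accept 1 in set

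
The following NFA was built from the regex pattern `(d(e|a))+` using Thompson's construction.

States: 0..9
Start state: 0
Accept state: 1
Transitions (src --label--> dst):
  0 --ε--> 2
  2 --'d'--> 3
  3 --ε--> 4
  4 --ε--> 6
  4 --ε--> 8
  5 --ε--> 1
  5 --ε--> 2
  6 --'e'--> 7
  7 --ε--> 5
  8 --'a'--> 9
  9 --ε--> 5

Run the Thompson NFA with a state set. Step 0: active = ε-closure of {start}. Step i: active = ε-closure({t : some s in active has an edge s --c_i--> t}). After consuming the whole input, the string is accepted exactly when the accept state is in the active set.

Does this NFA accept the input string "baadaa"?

S₀ = ε-closure({0}) = {0,2}
'b' @ 1: {}  — state set empty
rest 'aadaa' ignored (set empty)
final: {}; accept 1 not in set

Answer: REJECT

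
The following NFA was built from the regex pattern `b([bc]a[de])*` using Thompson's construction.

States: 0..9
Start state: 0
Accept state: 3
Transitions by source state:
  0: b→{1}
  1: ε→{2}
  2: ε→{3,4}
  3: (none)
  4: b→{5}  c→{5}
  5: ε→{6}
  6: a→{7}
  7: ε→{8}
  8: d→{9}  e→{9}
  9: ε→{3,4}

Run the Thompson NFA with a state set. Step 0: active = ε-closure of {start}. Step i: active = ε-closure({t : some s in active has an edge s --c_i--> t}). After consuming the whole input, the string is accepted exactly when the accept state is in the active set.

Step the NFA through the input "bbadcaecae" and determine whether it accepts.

Answer: ACCEPT

Derivation:
initial (ε-close {0}): {0}
'b' @ 1: {1,2,3,4}  [accepting]
'b' @ 2: {5,6}
'a' @ 3: {7,8}
'd' @ 4: {3,4,9}  [accepting]
'c' @ 5: {5,6}
'a' @ 6: {7,8}
'e' @ 7: {3,4,9}  [accepting]
'c' @ 8: {5,6}
'a' @ 9: {7,8}
'e' @ 10: {3,4,9}  [accepting]
end set {3,4,9} — state 3 in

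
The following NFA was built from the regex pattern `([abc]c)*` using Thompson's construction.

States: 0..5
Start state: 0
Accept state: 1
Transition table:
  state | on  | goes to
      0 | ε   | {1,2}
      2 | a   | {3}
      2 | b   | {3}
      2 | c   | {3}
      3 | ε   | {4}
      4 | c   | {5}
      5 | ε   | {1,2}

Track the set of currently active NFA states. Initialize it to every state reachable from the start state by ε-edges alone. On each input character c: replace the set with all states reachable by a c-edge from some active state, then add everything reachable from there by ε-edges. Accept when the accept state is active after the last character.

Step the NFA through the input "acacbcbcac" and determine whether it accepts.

start: ε-closure({0}) = {0,1,2}
'a' @ 1: {3,4}
'c' @ 2: {1,2,5}  ✓accept
'a' @ 3: {3,4}
'c' @ 4: {1,2,5}  ✓accept
'b' @ 5: {3,4}
'c' @ 6: {1,2,5}  ✓accept
'b' @ 7: {3,4}
'c' @ 8: {1,2,5}  ✓accept
'a' @ 9: {3,4}
'c' @ 10: {1,2,5}  ✓accept
end set {1,2,5} — state 1 in

Answer: ACCEPT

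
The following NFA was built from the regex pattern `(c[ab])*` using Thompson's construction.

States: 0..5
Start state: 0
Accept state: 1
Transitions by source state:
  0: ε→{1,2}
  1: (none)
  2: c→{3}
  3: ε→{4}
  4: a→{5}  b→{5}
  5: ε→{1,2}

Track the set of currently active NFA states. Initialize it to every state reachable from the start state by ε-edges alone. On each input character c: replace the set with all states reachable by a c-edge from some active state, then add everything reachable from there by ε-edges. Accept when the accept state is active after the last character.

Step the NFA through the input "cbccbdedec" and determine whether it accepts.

S₀ = ε-closure({0}) = {0,1,2}
'c' @ 1: {3,4}
'b' @ 2: {1,2,5}  ✓accept
'c' @ 3: {3,4}
'c' @ 4: {}  — dead — no transitions
rest 'bdedec' ignored (set empty)
after full input: {}  (accept=1 not in)

Answer: REJECT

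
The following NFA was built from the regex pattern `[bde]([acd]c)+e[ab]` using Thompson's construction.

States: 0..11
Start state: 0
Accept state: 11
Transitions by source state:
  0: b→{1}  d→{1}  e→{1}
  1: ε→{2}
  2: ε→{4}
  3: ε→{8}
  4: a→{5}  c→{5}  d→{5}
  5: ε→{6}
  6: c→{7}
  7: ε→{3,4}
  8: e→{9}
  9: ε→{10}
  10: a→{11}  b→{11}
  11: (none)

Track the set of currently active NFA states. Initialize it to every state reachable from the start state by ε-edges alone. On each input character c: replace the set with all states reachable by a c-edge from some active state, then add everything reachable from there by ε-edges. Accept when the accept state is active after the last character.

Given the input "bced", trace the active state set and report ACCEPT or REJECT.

initial (ε-close {0}): {0}
'b' @ 1: {1,2,4}
'c' @ 2: {5,6}
'e' @ 3: {}  — no active states
rest 'd' ignored (set empty)
end set {} — state 11 not in

Answer: REJECT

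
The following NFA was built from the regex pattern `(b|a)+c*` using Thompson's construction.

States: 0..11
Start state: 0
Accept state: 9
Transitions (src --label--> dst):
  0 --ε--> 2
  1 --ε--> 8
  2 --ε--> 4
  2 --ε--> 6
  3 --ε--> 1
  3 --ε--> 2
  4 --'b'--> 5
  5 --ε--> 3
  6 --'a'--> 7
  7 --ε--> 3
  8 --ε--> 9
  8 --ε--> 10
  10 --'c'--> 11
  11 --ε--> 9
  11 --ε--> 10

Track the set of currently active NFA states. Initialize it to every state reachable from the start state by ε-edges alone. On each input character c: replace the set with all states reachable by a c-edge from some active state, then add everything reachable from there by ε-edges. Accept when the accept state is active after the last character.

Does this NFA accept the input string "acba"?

Answer: REJECT

Derivation:
S₀ = ε-closure({0}) = {0,2,4,6}
'a' @ 1: {1,2,3,4,6,7,8,9,10}  [accepting]
'c' @ 2: {9,10,11}  [accepting]
'b' @ 3: {}  — dead — no transitions
rest 'a' ignored (set empty)
end set {} — state 9 not in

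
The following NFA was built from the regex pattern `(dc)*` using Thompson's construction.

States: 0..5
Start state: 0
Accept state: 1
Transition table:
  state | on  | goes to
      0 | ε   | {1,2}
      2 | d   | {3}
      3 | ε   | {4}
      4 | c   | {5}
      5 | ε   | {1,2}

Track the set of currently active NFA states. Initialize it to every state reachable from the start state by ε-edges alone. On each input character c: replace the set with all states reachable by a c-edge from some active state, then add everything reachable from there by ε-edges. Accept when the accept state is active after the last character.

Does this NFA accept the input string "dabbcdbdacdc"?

Answer: REJECT

Trace:
initial (ε-close {0}): {0,1,2}
'd' @ 1: {3,4}
'a' @ 2: {}  — state set empty
rest 'bbcdbdacdc' ignored (set empty)
end set {} — state 1 not in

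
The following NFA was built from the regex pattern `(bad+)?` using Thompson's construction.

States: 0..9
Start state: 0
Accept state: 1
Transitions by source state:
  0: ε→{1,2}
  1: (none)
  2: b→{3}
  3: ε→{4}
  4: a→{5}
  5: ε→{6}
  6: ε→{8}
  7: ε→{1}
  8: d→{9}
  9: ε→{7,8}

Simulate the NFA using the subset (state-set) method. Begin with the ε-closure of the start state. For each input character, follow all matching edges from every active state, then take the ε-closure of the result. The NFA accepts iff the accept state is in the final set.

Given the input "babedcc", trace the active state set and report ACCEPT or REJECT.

Answer: REJECT

Derivation:
initial (ε-close {0}): {0,1,2}
'b' @ 1: {3,4}
'a' @ 2: {5,6,8}
'b' @ 3: {}  — state set empty
rest 'edcc' ignored (set empty)
after full input: {}  (accept=1 not in)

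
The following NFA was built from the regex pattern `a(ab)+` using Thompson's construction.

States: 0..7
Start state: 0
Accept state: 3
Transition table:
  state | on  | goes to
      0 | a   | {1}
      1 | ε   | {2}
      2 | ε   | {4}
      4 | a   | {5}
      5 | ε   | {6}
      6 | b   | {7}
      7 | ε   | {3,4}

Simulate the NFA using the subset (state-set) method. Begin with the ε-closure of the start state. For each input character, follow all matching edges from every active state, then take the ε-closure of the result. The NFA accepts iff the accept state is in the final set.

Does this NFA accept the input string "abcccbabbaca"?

Answer: REJECT

Steps:
S₀ = ε-closure({0}) = {0}
'a' @ 1: {1,2,4}
'b' @ 2: {}  — dead — no transitions
rest 'cccbabbaca' ignored (set empty)
after full input: {}  (accept=3 not in)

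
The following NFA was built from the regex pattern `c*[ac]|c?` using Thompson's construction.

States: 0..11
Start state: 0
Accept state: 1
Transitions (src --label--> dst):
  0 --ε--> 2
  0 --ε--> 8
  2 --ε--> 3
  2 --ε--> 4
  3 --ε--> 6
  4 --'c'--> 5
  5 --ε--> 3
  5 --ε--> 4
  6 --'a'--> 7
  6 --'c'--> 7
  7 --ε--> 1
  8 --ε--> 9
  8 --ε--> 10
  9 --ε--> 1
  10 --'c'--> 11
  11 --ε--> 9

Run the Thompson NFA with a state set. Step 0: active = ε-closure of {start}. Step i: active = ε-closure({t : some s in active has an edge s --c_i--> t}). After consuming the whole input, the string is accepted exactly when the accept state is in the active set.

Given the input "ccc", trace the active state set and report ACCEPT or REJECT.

initial (ε-close {0}): {0,1,2,3,4,6,8,9,10}
'c' @ 1: {1,3,4,5,6,7,9,11}  [accepting]
'c' @ 2: {1,3,4,5,6,7}  [accepting]
'c' @ 3: {1,3,4,5,6,7}  [accepting]
final: {1,3,4,5,6,7}; accept 1 in set

Answer: ACCEPT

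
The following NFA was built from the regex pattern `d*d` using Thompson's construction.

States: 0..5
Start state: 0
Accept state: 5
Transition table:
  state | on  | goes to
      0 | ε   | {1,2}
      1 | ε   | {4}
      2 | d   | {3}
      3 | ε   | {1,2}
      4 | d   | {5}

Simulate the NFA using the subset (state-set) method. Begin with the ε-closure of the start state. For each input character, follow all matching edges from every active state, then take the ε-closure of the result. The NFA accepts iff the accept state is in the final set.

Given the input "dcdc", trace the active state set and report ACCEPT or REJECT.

Answer: REJECT

Steps:
start: ε-closure({0}) = {0,1,2,4}
'd' @ 1: {1,2,3,4,5}  [accepting]
'c' @ 2: {}  — state set empty
rest 'dc' ignored (set empty)
final: {}; accept 5 not in set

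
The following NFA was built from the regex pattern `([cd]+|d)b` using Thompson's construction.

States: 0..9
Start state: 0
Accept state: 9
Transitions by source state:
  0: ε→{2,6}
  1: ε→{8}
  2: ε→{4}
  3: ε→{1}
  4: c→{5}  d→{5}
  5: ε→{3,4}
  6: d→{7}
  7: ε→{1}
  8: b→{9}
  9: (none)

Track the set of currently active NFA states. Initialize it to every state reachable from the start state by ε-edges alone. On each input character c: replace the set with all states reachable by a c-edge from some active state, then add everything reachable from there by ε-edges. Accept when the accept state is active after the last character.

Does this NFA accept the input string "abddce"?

Answer: REJECT

Trace:
S₀ = ε-closure({0}) = {0,2,4,6}
'a' @ 1: {}  — dead — no transitions
rest 'bddce' ignored (set empty)
end set {} — state 9 not in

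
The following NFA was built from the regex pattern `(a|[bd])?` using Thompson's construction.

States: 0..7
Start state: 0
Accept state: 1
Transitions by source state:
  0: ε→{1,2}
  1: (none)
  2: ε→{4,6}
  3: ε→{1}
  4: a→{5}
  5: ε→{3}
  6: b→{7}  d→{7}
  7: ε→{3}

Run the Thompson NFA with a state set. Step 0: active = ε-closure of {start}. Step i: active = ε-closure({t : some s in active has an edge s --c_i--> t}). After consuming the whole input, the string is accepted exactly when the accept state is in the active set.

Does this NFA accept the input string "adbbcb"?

Answer: REJECT

Steps:
start: ε-closure({0}) = {0,1,2,4,6}
'a' @ 1: {1,3,5}  (accept∈set)
'd' @ 2: {}  — dead — no transitions
rest 'bbcb' ignored (set empty)
end set {} — state 1 not in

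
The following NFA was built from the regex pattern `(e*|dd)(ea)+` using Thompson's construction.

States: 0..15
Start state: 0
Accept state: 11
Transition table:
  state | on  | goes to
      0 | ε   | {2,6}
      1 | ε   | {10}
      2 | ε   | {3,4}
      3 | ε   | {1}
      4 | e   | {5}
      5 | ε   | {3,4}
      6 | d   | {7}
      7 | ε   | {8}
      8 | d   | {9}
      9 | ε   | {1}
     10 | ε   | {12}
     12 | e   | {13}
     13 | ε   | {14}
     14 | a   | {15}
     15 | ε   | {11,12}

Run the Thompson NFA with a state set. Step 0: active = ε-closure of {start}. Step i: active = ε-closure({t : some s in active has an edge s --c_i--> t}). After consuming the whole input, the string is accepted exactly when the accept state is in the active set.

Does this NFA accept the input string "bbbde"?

Answer: REJECT

Trace:
initial (ε-close {0}): {0,1,2,3,4,6,10,12}
'b' @ 1: {}  — state set empty
rest 'bbde' ignored (set empty)
final: {}; accept 11 not in set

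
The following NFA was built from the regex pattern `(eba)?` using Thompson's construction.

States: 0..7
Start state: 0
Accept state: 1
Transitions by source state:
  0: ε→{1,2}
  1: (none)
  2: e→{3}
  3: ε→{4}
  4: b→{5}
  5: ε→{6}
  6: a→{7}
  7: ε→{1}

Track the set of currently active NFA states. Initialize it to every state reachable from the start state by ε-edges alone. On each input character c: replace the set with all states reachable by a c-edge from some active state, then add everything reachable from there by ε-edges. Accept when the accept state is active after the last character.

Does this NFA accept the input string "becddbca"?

Answer: REJECT

Trace:
start: ε-closure({0}) = {0,1,2}
'b' @ 1: {}  — dead — no transitions
rest 'ecddbca' ignored (set empty)
end set {} — state 1 not in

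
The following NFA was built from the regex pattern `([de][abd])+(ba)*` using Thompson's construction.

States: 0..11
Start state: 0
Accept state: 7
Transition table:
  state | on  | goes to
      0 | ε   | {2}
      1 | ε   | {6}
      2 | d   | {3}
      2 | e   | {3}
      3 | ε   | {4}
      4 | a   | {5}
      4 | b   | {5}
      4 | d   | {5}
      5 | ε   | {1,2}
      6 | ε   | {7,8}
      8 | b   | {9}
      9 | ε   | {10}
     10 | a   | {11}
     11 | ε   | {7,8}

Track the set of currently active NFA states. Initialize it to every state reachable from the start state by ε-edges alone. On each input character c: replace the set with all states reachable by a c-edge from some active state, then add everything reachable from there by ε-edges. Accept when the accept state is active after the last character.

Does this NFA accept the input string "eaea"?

Answer: ACCEPT

Steps:
start: ε-closure({0}) = {0,2}
'e' @ 1: {3,4}
'a' @ 2: {1,2,5,6,7,8}  (accept∈set)
'e' @ 3: {3,4}
'a' @ 4: {1,2,5,6,7,8}  (accept∈set)
end set {1,2,5,6,7,8} — state 7 in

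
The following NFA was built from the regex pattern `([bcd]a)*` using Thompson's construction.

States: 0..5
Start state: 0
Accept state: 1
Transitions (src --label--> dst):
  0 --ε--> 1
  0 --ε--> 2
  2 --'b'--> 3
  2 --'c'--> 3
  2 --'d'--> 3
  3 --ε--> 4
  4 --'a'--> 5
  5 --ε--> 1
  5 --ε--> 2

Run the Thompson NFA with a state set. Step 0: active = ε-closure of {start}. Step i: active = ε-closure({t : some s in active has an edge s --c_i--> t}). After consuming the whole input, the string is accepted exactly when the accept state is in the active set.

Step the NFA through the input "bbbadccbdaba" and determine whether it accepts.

S₀ = ε-closure({0}) = {0,1,2}
'b' @ 1: {3,4}
'b' @ 2: {}  — state set empty
rest 'badccbdaba' ignored (set empty)
end set {} — state 1 not in

Answer: REJECT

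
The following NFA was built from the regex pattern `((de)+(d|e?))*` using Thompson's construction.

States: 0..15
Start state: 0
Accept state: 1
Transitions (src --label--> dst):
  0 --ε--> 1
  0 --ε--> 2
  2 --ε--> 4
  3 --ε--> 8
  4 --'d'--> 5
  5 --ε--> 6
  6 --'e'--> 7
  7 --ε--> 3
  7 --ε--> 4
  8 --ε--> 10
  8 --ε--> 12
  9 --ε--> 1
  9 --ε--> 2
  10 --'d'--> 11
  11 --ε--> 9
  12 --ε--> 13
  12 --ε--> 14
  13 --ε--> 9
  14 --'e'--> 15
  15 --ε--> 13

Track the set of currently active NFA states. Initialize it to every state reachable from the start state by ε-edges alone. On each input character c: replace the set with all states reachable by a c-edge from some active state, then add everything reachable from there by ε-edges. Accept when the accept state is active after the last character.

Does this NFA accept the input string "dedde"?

S₀ = ε-closure({0}) = {0,1,2,4}
'd' @ 1: {5,6}
'e' @ 2: {1,2,3,4,7,8,9,10,12,13,14}  (accept∈set)
'd' @ 3: {1,2,4,5,6,9,11}  (accept∈set)
'd' @ 4: {5,6}
'e' @ 5: {1,2,3,4,7,8,9,10,12,13,14}  (accept∈set)
after full input: {1,2,3,4,7,8,9,10,12,13,14}  (accept=1 in)

Answer: ACCEPT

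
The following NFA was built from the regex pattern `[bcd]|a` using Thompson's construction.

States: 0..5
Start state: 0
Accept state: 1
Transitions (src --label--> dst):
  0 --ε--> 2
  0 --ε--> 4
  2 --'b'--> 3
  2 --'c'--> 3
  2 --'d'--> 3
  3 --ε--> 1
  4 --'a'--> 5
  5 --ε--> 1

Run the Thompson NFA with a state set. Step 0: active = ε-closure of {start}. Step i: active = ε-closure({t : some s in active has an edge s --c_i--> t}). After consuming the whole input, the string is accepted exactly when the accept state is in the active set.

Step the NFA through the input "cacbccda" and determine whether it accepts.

S₀ = ε-closure({0}) = {0,2,4}
'c' @ 1: {1,3}  ✓accept
'a' @ 2: {}  — no active states
rest 'cbccda' ignored (set empty)
final: {}; accept 1 not in set

Answer: REJECT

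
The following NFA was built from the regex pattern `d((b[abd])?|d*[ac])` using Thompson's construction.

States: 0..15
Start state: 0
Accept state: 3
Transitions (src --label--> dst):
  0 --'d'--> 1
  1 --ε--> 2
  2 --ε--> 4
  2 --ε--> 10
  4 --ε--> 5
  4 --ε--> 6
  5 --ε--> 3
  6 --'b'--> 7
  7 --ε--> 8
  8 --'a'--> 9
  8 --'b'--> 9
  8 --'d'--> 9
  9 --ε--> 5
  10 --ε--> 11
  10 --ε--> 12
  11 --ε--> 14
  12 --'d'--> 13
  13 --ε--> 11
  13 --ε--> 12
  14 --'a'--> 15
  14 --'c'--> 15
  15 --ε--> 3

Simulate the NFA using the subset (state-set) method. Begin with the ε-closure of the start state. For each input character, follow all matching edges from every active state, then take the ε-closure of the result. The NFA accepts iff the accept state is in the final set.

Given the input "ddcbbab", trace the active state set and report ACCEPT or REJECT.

Answer: REJECT

Derivation:
S₀ = ε-closure({0}) = {0}
'd' @ 1: {1,2,3,4,5,6,10,11,12,14}  ✓accept
'd' @ 2: {11,12,13,14}
'c' @ 3: {3,15}  ✓accept
'b' @ 4: {}  — no active states
rest 'bab' ignored (set empty)
after full input: {}  (accept=3 not in)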